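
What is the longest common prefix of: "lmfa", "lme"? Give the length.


Words: lmfa, lme
  Position 0: all 'l' => match
  Position 1: all 'm' => match
  Position 2: ('f', 'e') => mismatch, stop
LCP = "lm" (length 2)

2


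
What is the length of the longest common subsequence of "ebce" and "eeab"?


LCS of "ebce" and "eeab"
DP table:
           e    e    a    b
      0    0    0    0    0
  e   0    1    1    1    1
  b   0    1    1    1    2
  c   0    1    1    1    2
  e   0    1    2    2    2
LCS length = dp[4][4] = 2

2


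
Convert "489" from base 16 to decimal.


Input: "489" in base 16
Positional expansion:
  Digit '4' (value 4) x 16^2 = 1024
  Digit '8' (value 8) x 16^1 = 128
  Digit '9' (value 9) x 16^0 = 9
Sum = 1161

1161


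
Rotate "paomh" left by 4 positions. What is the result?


Input: "paomh", rotate left by 4
First 4 characters: "paom"
Remaining characters: "h"
Concatenate remaining + first: "h" + "paom" = "hpaom"

hpaom


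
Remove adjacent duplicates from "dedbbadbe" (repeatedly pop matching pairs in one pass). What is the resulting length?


Input: dedbbadbe
Stack-based adjacent duplicate removal:
  Read 'd': push. Stack: d
  Read 'e': push. Stack: de
  Read 'd': push. Stack: ded
  Read 'b': push. Stack: dedb
  Read 'b': matches stack top 'b' => pop. Stack: ded
  Read 'a': push. Stack: deda
  Read 'd': push. Stack: dedad
  Read 'b': push. Stack: dedadb
  Read 'e': push. Stack: dedadbe
Final stack: "dedadbe" (length 7)

7


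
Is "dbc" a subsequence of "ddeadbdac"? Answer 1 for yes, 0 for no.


Check if "dbc" is a subsequence of "ddeadbdac"
Greedy scan:
  Position 0 ('d'): matches sub[0] = 'd'
  Position 1 ('d'): no match needed
  Position 2 ('e'): no match needed
  Position 3 ('a'): no match needed
  Position 4 ('d'): no match needed
  Position 5 ('b'): matches sub[1] = 'b'
  Position 6 ('d'): no match needed
  Position 7 ('a'): no match needed
  Position 8 ('c'): matches sub[2] = 'c'
All 3 characters matched => is a subsequence

1


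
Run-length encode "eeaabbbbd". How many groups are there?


Input: eeaabbbbd
Scanning for consecutive runs:
  Group 1: 'e' x 2 (positions 0-1)
  Group 2: 'a' x 2 (positions 2-3)
  Group 3: 'b' x 4 (positions 4-7)
  Group 4: 'd' x 1 (positions 8-8)
Total groups: 4

4


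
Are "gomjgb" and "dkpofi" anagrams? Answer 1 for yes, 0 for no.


Strings: "gomjgb", "dkpofi"
Sorted first:  bggjmo
Sorted second: dfikop
Differ at position 0: 'b' vs 'd' => not anagrams

0


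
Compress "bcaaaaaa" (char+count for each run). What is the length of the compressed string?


Input: bcaaaaaa
Runs:
  'b' x 1 => "b1"
  'c' x 1 => "c1"
  'a' x 6 => "a6"
Compressed: "b1c1a6"
Compressed length: 6

6


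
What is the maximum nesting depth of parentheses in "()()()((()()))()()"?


Input: "()()()((()()))()()"
Tracking depth:
  Position 0 '(': depth becomes 1
  Position 1 ')': depth becomes 0
  Position 2 '(': depth becomes 1
  Position 3 ')': depth becomes 0
  Position 4 '(': depth becomes 1
  Position 5 ')': depth becomes 0
  Position 6 '(': depth becomes 1
  Position 7 '(': depth becomes 2
  Position 8 '(': depth becomes 3
  Position 9 ')': depth becomes 2
  Position 10 '(': depth becomes 3
  Position 11 ')': depth becomes 2
  Position 12 ')': depth becomes 1
  Position 13 ')': depth becomes 0
  Position 14 '(': depth becomes 1
  Position 15 ')': depth becomes 0
  Position 16 '(': depth becomes 1
  Position 17 ')': depth becomes 0
Maximum depth reached: 3

3


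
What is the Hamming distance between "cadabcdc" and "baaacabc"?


Comparing "cadabcdc" and "baaacabc" position by position:
  Position 0: 'c' vs 'b' => differ
  Position 1: 'a' vs 'a' => same
  Position 2: 'd' vs 'a' => differ
  Position 3: 'a' vs 'a' => same
  Position 4: 'b' vs 'c' => differ
  Position 5: 'c' vs 'a' => differ
  Position 6: 'd' vs 'b' => differ
  Position 7: 'c' vs 'c' => same
Total differences (Hamming distance): 5

5


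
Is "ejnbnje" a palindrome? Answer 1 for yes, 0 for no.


Input: ejnbnje
Reversed: ejnbnje
  Compare pos 0 ('e') with pos 6 ('e'): match
  Compare pos 1 ('j') with pos 5 ('j'): match
  Compare pos 2 ('n') with pos 4 ('n'): match
Result: palindrome

1


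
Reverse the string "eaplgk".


Input: eaplgk
Reading characters right to left:
  Position 5: 'k'
  Position 4: 'g'
  Position 3: 'l'
  Position 2: 'p'
  Position 1: 'a'
  Position 0: 'e'
Reversed: kglpae

kglpae


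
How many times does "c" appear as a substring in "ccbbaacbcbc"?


Searching for "c" in "ccbbaacbcbc"
Scanning each position:
  Position 0: "c" => MATCH
  Position 1: "c" => MATCH
  Position 2: "b" => no
  Position 3: "b" => no
  Position 4: "a" => no
  Position 5: "a" => no
  Position 6: "c" => MATCH
  Position 7: "b" => no
  Position 8: "c" => MATCH
  Position 9: "b" => no
  Position 10: "c" => MATCH
Total occurrences: 5

5


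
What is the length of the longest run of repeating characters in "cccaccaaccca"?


Input: "cccaccaaccca"
Scanning for longest run:
  Position 1 ('c'): continues run of 'c', length=2
  Position 2 ('c'): continues run of 'c', length=3
  Position 3 ('a'): new char, reset run to 1
  Position 4 ('c'): new char, reset run to 1
  Position 5 ('c'): continues run of 'c', length=2
  Position 6 ('a'): new char, reset run to 1
  Position 7 ('a'): continues run of 'a', length=2
  Position 8 ('c'): new char, reset run to 1
  Position 9 ('c'): continues run of 'c', length=2
  Position 10 ('c'): continues run of 'c', length=3
  Position 11 ('a'): new char, reset run to 1
Longest run: 'c' with length 3

3


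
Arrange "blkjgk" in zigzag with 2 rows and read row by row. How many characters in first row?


Zigzag "blkjgk" into 2 rows:
Placing characters:
  'b' => row 0
  'l' => row 1
  'k' => row 0
  'j' => row 1
  'g' => row 0
  'k' => row 1
Rows:
  Row 0: "bkg"
  Row 1: "ljk"
First row length: 3

3


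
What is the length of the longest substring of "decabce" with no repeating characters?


Input: "decabce"
Sliding window (track last position of each char):
  Position 0 ('d'): window [0,0] length 1 -- new best
  Position 1 ('e'): window [0,1] length 2 -- new best
  Position 2 ('c'): window [0,2] length 3 -- new best
  Position 3 ('a'): window [0,3] length 4 -- new best
  Position 4 ('b'): window [0,4] length 5 -- new best
  Position 5 ('c'): repeat (last at 2), move window start to 3
  Position 5 ('c'): window [3,5] length 3
  Position 6 ('e'): window [3,6] length 4
Longest substring with no repeats: "decab" with length 5

5


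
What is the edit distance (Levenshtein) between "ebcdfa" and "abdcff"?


Computing edit distance: "ebcdfa" -> "abdcff"
DP table:
           a    b    d    c    f    f
      0    1    2    3    4    5    6
  e   1    1    2    3    4    5    6
  b   2    2    1    2    3    4    5
  c   3    3    2    2    2    3    4
  d   4    4    3    2    3    3    4
  f   5    5    4    3    3    3    3
  a   6    5    5    4    4    4    4
Edit distance = dp[6][6] = 4

4


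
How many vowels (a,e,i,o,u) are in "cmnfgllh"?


Input: cmnfgllh
Checking each character:
  'c' at position 0: consonant
  'm' at position 1: consonant
  'n' at position 2: consonant
  'f' at position 3: consonant
  'g' at position 4: consonant
  'l' at position 5: consonant
  'l' at position 6: consonant
  'h' at position 7: consonant
Total vowels: 0

0


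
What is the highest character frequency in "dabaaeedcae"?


Input: dabaaeedcae
Character counts:
  'a': 4
  'b': 1
  'c': 1
  'd': 2
  'e': 3
Maximum frequency: 4

4


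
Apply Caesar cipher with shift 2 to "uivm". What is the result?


Caesar cipher: shift "uivm" by 2
  'u' (pos 20) + 2 = pos 22 = 'w'
  'i' (pos 8) + 2 = pos 10 = 'k'
  'v' (pos 21) + 2 = pos 23 = 'x'
  'm' (pos 12) + 2 = pos 14 = 'o'
Result: wkxo

wkxo


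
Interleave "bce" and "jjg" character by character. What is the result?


Interleaving "bce" and "jjg":
  Position 0: 'b' from first, 'j' from second => "bj"
  Position 1: 'c' from first, 'j' from second => "cj"
  Position 2: 'e' from first, 'g' from second => "eg"
Result: bjcjeg

bjcjeg


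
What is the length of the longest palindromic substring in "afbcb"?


Input: "afbcb"
Checking substrings for palindromes:
  [2:5] "bcb" (len 3) => palindrome
Longest palindromic substring: "bcb" with length 3

3


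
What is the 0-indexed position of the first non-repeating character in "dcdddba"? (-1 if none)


Input: dcdddba
Character frequencies:
  'a': 1
  'b': 1
  'c': 1
  'd': 4
Scanning left to right for freq == 1:
  Position 0 ('d'): freq=4, skip
  Position 1 ('c'): unique! => answer = 1

1


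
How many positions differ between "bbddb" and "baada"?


Comparing "bbddb" and "baada" position by position:
  Position 0: 'b' vs 'b' => same
  Position 1: 'b' vs 'a' => DIFFER
  Position 2: 'd' vs 'a' => DIFFER
  Position 3: 'd' vs 'd' => same
  Position 4: 'b' vs 'a' => DIFFER
Positions that differ: 3

3


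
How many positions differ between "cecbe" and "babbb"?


Comparing "cecbe" and "babbb" position by position:
  Position 0: 'c' vs 'b' => DIFFER
  Position 1: 'e' vs 'a' => DIFFER
  Position 2: 'c' vs 'b' => DIFFER
  Position 3: 'b' vs 'b' => same
  Position 4: 'e' vs 'b' => DIFFER
Positions that differ: 4

4


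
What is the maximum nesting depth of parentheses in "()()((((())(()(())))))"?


Input: "()()((((())(()(())))))"
Tracking depth:
  Position 0 '(': depth becomes 1
  Position 1 ')': depth becomes 0
  Position 2 '(': depth becomes 1
  Position 3 ')': depth becomes 0
  Position 4 '(': depth becomes 1
  Position 5 '(': depth becomes 2
  Position 6 '(': depth becomes 3
  Position 7 '(': depth becomes 4
  Position 8 '(': depth becomes 5
  Position 9 ')': depth becomes 4
  Position 10 ')': depth becomes 3
  Position 11 '(': depth becomes 4
  Position 12 '(': depth becomes 5
  Position 13 ')': depth becomes 4
  Position 14 '(': depth becomes 5
  Position 15 '(': depth becomes 6
  Position 16 ')': depth becomes 5
  Position 17 ')': depth becomes 4
  Position 18 ')': depth becomes 3
  Position 19 ')': depth becomes 2
  Position 20 ')': depth becomes 1
  Position 21 ')': depth becomes 0
Maximum depth reached: 6

6


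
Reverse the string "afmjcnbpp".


Input: afmjcnbpp
Reading characters right to left:
  Position 8: 'p'
  Position 7: 'p'
  Position 6: 'b'
  Position 5: 'n'
  Position 4: 'c'
  Position 3: 'j'
  Position 2: 'm'
  Position 1: 'f'
  Position 0: 'a'
Reversed: ppbncjmfa

ppbncjmfa


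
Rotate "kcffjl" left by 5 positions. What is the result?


Input: "kcffjl", rotate left by 5
First 5 characters: "kcffj"
Remaining characters: "l"
Concatenate remaining + first: "l" + "kcffj" = "lkcffj"

lkcffj


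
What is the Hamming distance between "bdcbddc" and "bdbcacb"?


Comparing "bdcbddc" and "bdbcacb" position by position:
  Position 0: 'b' vs 'b' => same
  Position 1: 'd' vs 'd' => same
  Position 2: 'c' vs 'b' => differ
  Position 3: 'b' vs 'c' => differ
  Position 4: 'd' vs 'a' => differ
  Position 5: 'd' vs 'c' => differ
  Position 6: 'c' vs 'b' => differ
Total differences (Hamming distance): 5

5


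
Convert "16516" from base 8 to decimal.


Input: "16516" in base 8
Positional expansion:
  Digit '1' (value 1) x 8^4 = 4096
  Digit '6' (value 6) x 8^3 = 3072
  Digit '5' (value 5) x 8^2 = 320
  Digit '1' (value 1) x 8^1 = 8
  Digit '6' (value 6) x 8^0 = 6
Sum = 7502

7502


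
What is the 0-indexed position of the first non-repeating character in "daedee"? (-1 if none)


Input: daedee
Character frequencies:
  'a': 1
  'd': 2
  'e': 3
Scanning left to right for freq == 1:
  Position 0 ('d'): freq=2, skip
  Position 1 ('a'): unique! => answer = 1

1


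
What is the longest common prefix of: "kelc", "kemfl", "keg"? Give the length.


Words: kelc, kemfl, keg
  Position 0: all 'k' => match
  Position 1: all 'e' => match
  Position 2: ('l', 'm', 'g') => mismatch, stop
LCP = "ke" (length 2)

2


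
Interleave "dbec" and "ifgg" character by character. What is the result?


Interleaving "dbec" and "ifgg":
  Position 0: 'd' from first, 'i' from second => "di"
  Position 1: 'b' from first, 'f' from second => "bf"
  Position 2: 'e' from first, 'g' from second => "eg"
  Position 3: 'c' from first, 'g' from second => "cg"
Result: dibfegcg

dibfegcg


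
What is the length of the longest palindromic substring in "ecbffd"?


Input: "ecbffd"
Checking substrings for palindromes:
  [3:5] "ff" (len 2) => palindrome
Longest palindromic substring: "ff" with length 2

2


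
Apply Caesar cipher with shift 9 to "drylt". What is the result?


Caesar cipher: shift "drylt" by 9
  'd' (pos 3) + 9 = pos 12 = 'm'
  'r' (pos 17) + 9 = pos 0 = 'a'
  'y' (pos 24) + 9 = pos 7 = 'h'
  'l' (pos 11) + 9 = pos 20 = 'u'
  't' (pos 19) + 9 = pos 2 = 'c'
Result: mahuc

mahuc


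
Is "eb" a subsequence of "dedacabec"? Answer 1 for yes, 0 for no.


Check if "eb" is a subsequence of "dedacabec"
Greedy scan:
  Position 0 ('d'): no match needed
  Position 1 ('e'): matches sub[0] = 'e'
  Position 2 ('d'): no match needed
  Position 3 ('a'): no match needed
  Position 4 ('c'): no match needed
  Position 5 ('a'): no match needed
  Position 6 ('b'): matches sub[1] = 'b'
  Position 7 ('e'): no match needed
  Position 8 ('c'): no match needed
All 2 characters matched => is a subsequence

1


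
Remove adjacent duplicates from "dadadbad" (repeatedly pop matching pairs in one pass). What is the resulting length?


Input: dadadbad
Stack-based adjacent duplicate removal:
  Read 'd': push. Stack: d
  Read 'a': push. Stack: da
  Read 'd': push. Stack: dad
  Read 'a': push. Stack: dada
  Read 'd': push. Stack: dadad
  Read 'b': push. Stack: dadadb
  Read 'a': push. Stack: dadadba
  Read 'd': push. Stack: dadadbad
Final stack: "dadadbad" (length 8)

8


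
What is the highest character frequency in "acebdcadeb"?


Input: acebdcadeb
Character counts:
  'a': 2
  'b': 2
  'c': 2
  'd': 2
  'e': 2
Maximum frequency: 2

2


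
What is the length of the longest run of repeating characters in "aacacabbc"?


Input: "aacacabbc"
Scanning for longest run:
  Position 1 ('a'): continues run of 'a', length=2
  Position 2 ('c'): new char, reset run to 1
  Position 3 ('a'): new char, reset run to 1
  Position 4 ('c'): new char, reset run to 1
  Position 5 ('a'): new char, reset run to 1
  Position 6 ('b'): new char, reset run to 1
  Position 7 ('b'): continues run of 'b', length=2
  Position 8 ('c'): new char, reset run to 1
Longest run: 'a' with length 2

2


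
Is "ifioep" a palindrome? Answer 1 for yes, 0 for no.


Input: ifioep
Reversed: peoifi
  Compare pos 0 ('i') with pos 5 ('p'): MISMATCH
  Compare pos 1 ('f') with pos 4 ('e'): MISMATCH
  Compare pos 2 ('i') with pos 3 ('o'): MISMATCH
Result: not a palindrome

0


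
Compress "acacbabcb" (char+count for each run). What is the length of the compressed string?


Input: acacbabcb
Runs:
  'a' x 1 => "a1"
  'c' x 1 => "c1"
  'a' x 1 => "a1"
  'c' x 1 => "c1"
  'b' x 1 => "b1"
  'a' x 1 => "a1"
  'b' x 1 => "b1"
  'c' x 1 => "c1"
  'b' x 1 => "b1"
Compressed: "a1c1a1c1b1a1b1c1b1"
Compressed length: 18

18


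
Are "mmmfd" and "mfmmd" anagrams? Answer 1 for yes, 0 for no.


Strings: "mmmfd", "mfmmd"
Sorted first:  dfmmm
Sorted second: dfmmm
Sorted forms match => anagrams

1


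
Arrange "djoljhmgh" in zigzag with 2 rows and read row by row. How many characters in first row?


Zigzag "djoljhmgh" into 2 rows:
Placing characters:
  'd' => row 0
  'j' => row 1
  'o' => row 0
  'l' => row 1
  'j' => row 0
  'h' => row 1
  'm' => row 0
  'g' => row 1
  'h' => row 0
Rows:
  Row 0: "dojmh"
  Row 1: "jlhg"
First row length: 5

5


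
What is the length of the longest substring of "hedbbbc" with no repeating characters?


Input: "hedbbbc"
Sliding window (track last position of each char):
  Position 0 ('h'): window [0,0] length 1 -- new best
  Position 1 ('e'): window [0,1] length 2 -- new best
  Position 2 ('d'): window [0,2] length 3 -- new best
  Position 3 ('b'): window [0,3] length 4 -- new best
  Position 4 ('b'): repeat (last at 3), move window start to 4
  Position 4 ('b'): window [4,4] length 1
  Position 5 ('b'): repeat (last at 4), move window start to 5
  Position 5 ('b'): window [5,5] length 1
  Position 6 ('c'): window [5,6] length 2
Longest substring with no repeats: "hedb" with length 4

4


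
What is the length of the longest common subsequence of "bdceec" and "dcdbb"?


LCS of "bdceec" and "dcdbb"
DP table:
           d    c    d    b    b
      0    0    0    0    0    0
  b   0    0    0    0    1    1
  d   0    1    1    1    1    1
  c   0    1    2    2    2    2
  e   0    1    2    2    2    2
  e   0    1    2    2    2    2
  c   0    1    2    2    2    2
LCS length = dp[6][5] = 2

2


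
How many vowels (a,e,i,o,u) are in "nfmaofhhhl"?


Input: nfmaofhhhl
Checking each character:
  'n' at position 0: consonant
  'f' at position 1: consonant
  'm' at position 2: consonant
  'a' at position 3: vowel (running total: 1)
  'o' at position 4: vowel (running total: 2)
  'f' at position 5: consonant
  'h' at position 6: consonant
  'h' at position 7: consonant
  'h' at position 8: consonant
  'l' at position 9: consonant
Total vowels: 2

2


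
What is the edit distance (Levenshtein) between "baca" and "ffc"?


Computing edit distance: "baca" -> "ffc"
DP table:
           f    f    c
      0    1    2    3
  b   1    1    2    3
  a   2    2    2    3
  c   3    3    3    2
  a   4    4    4    3
Edit distance = dp[4][3] = 3

3


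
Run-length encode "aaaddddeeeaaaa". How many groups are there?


Input: aaaddddeeeaaaa
Scanning for consecutive runs:
  Group 1: 'a' x 3 (positions 0-2)
  Group 2: 'd' x 4 (positions 3-6)
  Group 3: 'e' x 3 (positions 7-9)
  Group 4: 'a' x 4 (positions 10-13)
Total groups: 4

4


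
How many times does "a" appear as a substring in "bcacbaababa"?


Searching for "a" in "bcacbaababa"
Scanning each position:
  Position 0: "b" => no
  Position 1: "c" => no
  Position 2: "a" => MATCH
  Position 3: "c" => no
  Position 4: "b" => no
  Position 5: "a" => MATCH
  Position 6: "a" => MATCH
  Position 7: "b" => no
  Position 8: "a" => MATCH
  Position 9: "b" => no
  Position 10: "a" => MATCH
Total occurrences: 5

5


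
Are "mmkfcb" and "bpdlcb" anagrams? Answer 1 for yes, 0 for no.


Strings: "mmkfcb", "bpdlcb"
Sorted first:  bcfkmm
Sorted second: bbcdlp
Differ at position 1: 'c' vs 'b' => not anagrams

0


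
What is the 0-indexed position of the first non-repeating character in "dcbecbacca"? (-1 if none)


Input: dcbecbacca
Character frequencies:
  'a': 2
  'b': 2
  'c': 4
  'd': 1
  'e': 1
Scanning left to right for freq == 1:
  Position 0 ('d'): unique! => answer = 0

0


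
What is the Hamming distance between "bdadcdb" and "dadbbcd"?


Comparing "bdadcdb" and "dadbbcd" position by position:
  Position 0: 'b' vs 'd' => differ
  Position 1: 'd' vs 'a' => differ
  Position 2: 'a' vs 'd' => differ
  Position 3: 'd' vs 'b' => differ
  Position 4: 'c' vs 'b' => differ
  Position 5: 'd' vs 'c' => differ
  Position 6: 'b' vs 'd' => differ
Total differences (Hamming distance): 7

7


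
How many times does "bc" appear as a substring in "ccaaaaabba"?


Searching for "bc" in "ccaaaaabba"
Scanning each position:
  Position 0: "cc" => no
  Position 1: "ca" => no
  Position 2: "aa" => no
  Position 3: "aa" => no
  Position 4: "aa" => no
  Position 5: "aa" => no
  Position 6: "ab" => no
  Position 7: "bb" => no
  Position 8: "ba" => no
Total occurrences: 0

0


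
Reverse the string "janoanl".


Input: janoanl
Reading characters right to left:
  Position 6: 'l'
  Position 5: 'n'
  Position 4: 'a'
  Position 3: 'o'
  Position 2: 'n'
  Position 1: 'a'
  Position 0: 'j'
Reversed: lnaonaj

lnaonaj


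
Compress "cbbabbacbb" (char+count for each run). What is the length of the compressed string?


Input: cbbabbacbb
Runs:
  'c' x 1 => "c1"
  'b' x 2 => "b2"
  'a' x 1 => "a1"
  'b' x 2 => "b2"
  'a' x 1 => "a1"
  'c' x 1 => "c1"
  'b' x 2 => "b2"
Compressed: "c1b2a1b2a1c1b2"
Compressed length: 14

14


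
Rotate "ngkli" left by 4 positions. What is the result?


Input: "ngkli", rotate left by 4
First 4 characters: "ngkl"
Remaining characters: "i"
Concatenate remaining + first: "i" + "ngkl" = "ingkl"

ingkl


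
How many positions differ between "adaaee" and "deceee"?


Comparing "adaaee" and "deceee" position by position:
  Position 0: 'a' vs 'd' => DIFFER
  Position 1: 'd' vs 'e' => DIFFER
  Position 2: 'a' vs 'c' => DIFFER
  Position 3: 'a' vs 'e' => DIFFER
  Position 4: 'e' vs 'e' => same
  Position 5: 'e' vs 'e' => same
Positions that differ: 4

4


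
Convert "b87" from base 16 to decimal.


Input: "b87" in base 16
Positional expansion:
  Digit 'b' (value 11) x 16^2 = 2816
  Digit '8' (value 8) x 16^1 = 128
  Digit '7' (value 7) x 16^0 = 7
Sum = 2951

2951


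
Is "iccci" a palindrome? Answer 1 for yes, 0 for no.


Input: iccci
Reversed: iccci
  Compare pos 0 ('i') with pos 4 ('i'): match
  Compare pos 1 ('c') with pos 3 ('c'): match
Result: palindrome

1


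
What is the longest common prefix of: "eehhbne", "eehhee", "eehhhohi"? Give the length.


Words: eehhbne, eehhee, eehhhohi
  Position 0: all 'e' => match
  Position 1: all 'e' => match
  Position 2: all 'h' => match
  Position 3: all 'h' => match
  Position 4: ('b', 'e', 'h') => mismatch, stop
LCP = "eehh" (length 4)

4


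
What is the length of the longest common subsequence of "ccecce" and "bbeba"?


LCS of "ccecce" and "bbeba"
DP table:
           b    b    e    b    a
      0    0    0    0    0    0
  c   0    0    0    0    0    0
  c   0    0    0    0    0    0
  e   0    0    0    1    1    1
  c   0    0    0    1    1    1
  c   0    0    0    1    1    1
  e   0    0    0    1    1    1
LCS length = dp[6][5] = 1

1


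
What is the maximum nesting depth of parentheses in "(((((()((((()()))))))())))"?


Input: "(((((()((((()()))))))())))"
Tracking depth:
  Position 0 '(': depth becomes 1
  Position 1 '(': depth becomes 2
  Position 2 '(': depth becomes 3
  Position 3 '(': depth becomes 4
  Position 4 '(': depth becomes 5
  Position 5 '(': depth becomes 6
  Position 6 ')': depth becomes 5
  Position 7 '(': depth becomes 6
  Position 8 '(': depth becomes 7
  Position 9 '(': depth becomes 8
  Position 10 '(': depth becomes 9
  Position 11 '(': depth becomes 10
  Position 12 ')': depth becomes 9
  Position 13 '(': depth becomes 10
  Position 14 ')': depth becomes 9
  Position 15 ')': depth becomes 8
  Position 16 ')': depth becomes 7
  Position 17 ')': depth becomes 6
  Position 18 ')': depth becomes 5
  Position 19 ')': depth becomes 4
  Position 20 ')': depth becomes 3
  Position 21 '(': depth becomes 4
  Position 22 ')': depth becomes 3
  Position 23 ')': depth becomes 2
  Position 24 ')': depth becomes 1
  Position 25 ')': depth becomes 0
Maximum depth reached: 10

10


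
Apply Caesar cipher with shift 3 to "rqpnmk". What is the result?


Caesar cipher: shift "rqpnmk" by 3
  'r' (pos 17) + 3 = pos 20 = 'u'
  'q' (pos 16) + 3 = pos 19 = 't'
  'p' (pos 15) + 3 = pos 18 = 's'
  'n' (pos 13) + 3 = pos 16 = 'q'
  'm' (pos 12) + 3 = pos 15 = 'p'
  'k' (pos 10) + 3 = pos 13 = 'n'
Result: utsqpn

utsqpn


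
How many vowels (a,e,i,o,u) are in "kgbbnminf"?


Input: kgbbnminf
Checking each character:
  'k' at position 0: consonant
  'g' at position 1: consonant
  'b' at position 2: consonant
  'b' at position 3: consonant
  'n' at position 4: consonant
  'm' at position 5: consonant
  'i' at position 6: vowel (running total: 1)
  'n' at position 7: consonant
  'f' at position 8: consonant
Total vowels: 1

1


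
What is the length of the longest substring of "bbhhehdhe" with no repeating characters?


Input: "bbhhehdhe"
Sliding window (track last position of each char):
  Position 0 ('b'): window [0,0] length 1 -- new best
  Position 1 ('b'): repeat (last at 0), move window start to 1
  Position 1 ('b'): window [1,1] length 1
  Position 2 ('h'): window [1,2] length 2 -- new best
  Position 3 ('h'): repeat (last at 2), move window start to 3
  Position 3 ('h'): window [3,3] length 1
  Position 4 ('e'): window [3,4] length 2
  Position 5 ('h'): repeat (last at 3), move window start to 4
  Position 5 ('h'): window [4,5] length 2
  Position 6 ('d'): window [4,6] length 3 -- new best
  Position 7 ('h'): repeat (last at 5), move window start to 6
  Position 7 ('h'): window [6,7] length 2
  Position 8 ('e'): window [6,8] length 3
Longest substring with no repeats: "ehd" with length 3

3


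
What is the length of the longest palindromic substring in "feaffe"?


Input: "feaffe"
Checking substrings for palindromes:
  [3:5] "ff" (len 2) => palindrome
Longest palindromic substring: "ff" with length 2

2


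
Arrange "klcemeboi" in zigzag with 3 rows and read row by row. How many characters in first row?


Zigzag "klcemeboi" into 3 rows:
Placing characters:
  'k' => row 0
  'l' => row 1
  'c' => row 2
  'e' => row 1
  'm' => row 0
  'e' => row 1
  'b' => row 2
  'o' => row 1
  'i' => row 0
Rows:
  Row 0: "kmi"
  Row 1: "leeo"
  Row 2: "cb"
First row length: 3

3


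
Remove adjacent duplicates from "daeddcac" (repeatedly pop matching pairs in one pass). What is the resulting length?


Input: daeddcac
Stack-based adjacent duplicate removal:
  Read 'd': push. Stack: d
  Read 'a': push. Stack: da
  Read 'e': push. Stack: dae
  Read 'd': push. Stack: daed
  Read 'd': matches stack top 'd' => pop. Stack: dae
  Read 'c': push. Stack: daec
  Read 'a': push. Stack: daeca
  Read 'c': push. Stack: daecac
Final stack: "daecac" (length 6)

6


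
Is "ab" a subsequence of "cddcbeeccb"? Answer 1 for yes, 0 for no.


Check if "ab" is a subsequence of "cddcbeeccb"
Greedy scan:
  Position 0 ('c'): no match needed
  Position 1 ('d'): no match needed
  Position 2 ('d'): no match needed
  Position 3 ('c'): no match needed
  Position 4 ('b'): no match needed
  Position 5 ('e'): no match needed
  Position 6 ('e'): no match needed
  Position 7 ('c'): no match needed
  Position 8 ('c'): no match needed
  Position 9 ('b'): no match needed
Only matched 0/2 characters => not a subsequence

0


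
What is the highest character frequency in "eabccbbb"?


Input: eabccbbb
Character counts:
  'a': 1
  'b': 4
  'c': 2
  'e': 1
Maximum frequency: 4

4


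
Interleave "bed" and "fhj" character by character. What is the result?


Interleaving "bed" and "fhj":
  Position 0: 'b' from first, 'f' from second => "bf"
  Position 1: 'e' from first, 'h' from second => "eh"
  Position 2: 'd' from first, 'j' from second => "dj"
Result: bfehdj

bfehdj


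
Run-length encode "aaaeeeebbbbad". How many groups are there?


Input: aaaeeeebbbbad
Scanning for consecutive runs:
  Group 1: 'a' x 3 (positions 0-2)
  Group 2: 'e' x 4 (positions 3-6)
  Group 3: 'b' x 4 (positions 7-10)
  Group 4: 'a' x 1 (positions 11-11)
  Group 5: 'd' x 1 (positions 12-12)
Total groups: 5

5


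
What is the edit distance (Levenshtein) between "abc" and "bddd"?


Computing edit distance: "abc" -> "bddd"
DP table:
           b    d    d    d
      0    1    2    3    4
  a   1    1    2    3    4
  b   2    1    2    3    4
  c   3    2    2    3    4
Edit distance = dp[3][4] = 4

4


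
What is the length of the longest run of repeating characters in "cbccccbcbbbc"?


Input: "cbccccbcbbbc"
Scanning for longest run:
  Position 1 ('b'): new char, reset run to 1
  Position 2 ('c'): new char, reset run to 1
  Position 3 ('c'): continues run of 'c', length=2
  Position 4 ('c'): continues run of 'c', length=3
  Position 5 ('c'): continues run of 'c', length=4
  Position 6 ('b'): new char, reset run to 1
  Position 7 ('c'): new char, reset run to 1
  Position 8 ('b'): new char, reset run to 1
  Position 9 ('b'): continues run of 'b', length=2
  Position 10 ('b'): continues run of 'b', length=3
  Position 11 ('c'): new char, reset run to 1
Longest run: 'c' with length 4

4


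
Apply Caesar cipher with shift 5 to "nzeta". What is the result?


Caesar cipher: shift "nzeta" by 5
  'n' (pos 13) + 5 = pos 18 = 's'
  'z' (pos 25) + 5 = pos 4 = 'e'
  'e' (pos 4) + 5 = pos 9 = 'j'
  't' (pos 19) + 5 = pos 24 = 'y'
  'a' (pos 0) + 5 = pos 5 = 'f'
Result: sejyf

sejyf


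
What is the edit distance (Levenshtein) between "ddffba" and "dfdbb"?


Computing edit distance: "ddffba" -> "dfdbb"
DP table:
           d    f    d    b    b
      0    1    2    3    4    5
  d   1    0    1    2    3    4
  d   2    1    1    1    2    3
  f   3    2    1    2    2    3
  f   4    3    2    2    3    3
  b   5    4    3    3    2    3
  a   6    5    4    4    3    3
Edit distance = dp[6][5] = 3

3


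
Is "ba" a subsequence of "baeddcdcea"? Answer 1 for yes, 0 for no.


Check if "ba" is a subsequence of "baeddcdcea"
Greedy scan:
  Position 0 ('b'): matches sub[0] = 'b'
  Position 1 ('a'): matches sub[1] = 'a'
  Position 2 ('e'): no match needed
  Position 3 ('d'): no match needed
  Position 4 ('d'): no match needed
  Position 5 ('c'): no match needed
  Position 6 ('d'): no match needed
  Position 7 ('c'): no match needed
  Position 8 ('e'): no match needed
  Position 9 ('a'): no match needed
All 2 characters matched => is a subsequence

1


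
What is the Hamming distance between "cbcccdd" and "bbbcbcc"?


Comparing "cbcccdd" and "bbbcbcc" position by position:
  Position 0: 'c' vs 'b' => differ
  Position 1: 'b' vs 'b' => same
  Position 2: 'c' vs 'b' => differ
  Position 3: 'c' vs 'c' => same
  Position 4: 'c' vs 'b' => differ
  Position 5: 'd' vs 'c' => differ
  Position 6: 'd' vs 'c' => differ
Total differences (Hamming distance): 5

5


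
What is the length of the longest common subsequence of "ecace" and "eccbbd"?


LCS of "ecace" and "eccbbd"
DP table:
           e    c    c    b    b    d
      0    0    0    0    0    0    0
  e   0    1    1    1    1    1    1
  c   0    1    2    2    2    2    2
  a   0    1    2    2    2    2    2
  c   0    1    2    3    3    3    3
  e   0    1    2    3    3    3    3
LCS length = dp[5][6] = 3

3


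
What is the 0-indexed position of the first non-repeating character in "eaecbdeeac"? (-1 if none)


Input: eaecbdeeac
Character frequencies:
  'a': 2
  'b': 1
  'c': 2
  'd': 1
  'e': 4
Scanning left to right for freq == 1:
  Position 0 ('e'): freq=4, skip
  Position 1 ('a'): freq=2, skip
  Position 2 ('e'): freq=4, skip
  Position 3 ('c'): freq=2, skip
  Position 4 ('b'): unique! => answer = 4

4


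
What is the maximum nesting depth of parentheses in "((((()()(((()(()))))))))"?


Input: "((((()()(((()(()))))))))"
Tracking depth:
  Position 0 '(': depth becomes 1
  Position 1 '(': depth becomes 2
  Position 2 '(': depth becomes 3
  Position 3 '(': depth becomes 4
  Position 4 '(': depth becomes 5
  Position 5 ')': depth becomes 4
  Position 6 '(': depth becomes 5
  Position 7 ')': depth becomes 4
  Position 8 '(': depth becomes 5
  Position 9 '(': depth becomes 6
  Position 10 '(': depth becomes 7
  Position 11 '(': depth becomes 8
  Position 12 ')': depth becomes 7
  Position 13 '(': depth becomes 8
  Position 14 '(': depth becomes 9
  Position 15 ')': depth becomes 8
  Position 16 ')': depth becomes 7
  Position 17 ')': depth becomes 6
  Position 18 ')': depth becomes 5
  Position 19 ')': depth becomes 4
  Position 20 ')': depth becomes 3
  Position 21 ')': depth becomes 2
  Position 22 ')': depth becomes 1
  Position 23 ')': depth becomes 0
Maximum depth reached: 9

9


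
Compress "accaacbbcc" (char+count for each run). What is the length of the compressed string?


Input: accaacbbcc
Runs:
  'a' x 1 => "a1"
  'c' x 2 => "c2"
  'a' x 2 => "a2"
  'c' x 1 => "c1"
  'b' x 2 => "b2"
  'c' x 2 => "c2"
Compressed: "a1c2a2c1b2c2"
Compressed length: 12

12


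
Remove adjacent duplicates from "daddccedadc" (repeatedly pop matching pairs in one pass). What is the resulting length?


Input: daddccedadc
Stack-based adjacent duplicate removal:
  Read 'd': push. Stack: d
  Read 'a': push. Stack: da
  Read 'd': push. Stack: dad
  Read 'd': matches stack top 'd' => pop. Stack: da
  Read 'c': push. Stack: dac
  Read 'c': matches stack top 'c' => pop. Stack: da
  Read 'e': push. Stack: dae
  Read 'd': push. Stack: daed
  Read 'a': push. Stack: daeda
  Read 'd': push. Stack: daedad
  Read 'c': push. Stack: daedadc
Final stack: "daedadc" (length 7)

7


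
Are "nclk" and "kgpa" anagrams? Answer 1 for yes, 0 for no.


Strings: "nclk", "kgpa"
Sorted first:  ckln
Sorted second: agkp
Differ at position 0: 'c' vs 'a' => not anagrams

0


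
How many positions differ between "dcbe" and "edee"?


Comparing "dcbe" and "edee" position by position:
  Position 0: 'd' vs 'e' => DIFFER
  Position 1: 'c' vs 'd' => DIFFER
  Position 2: 'b' vs 'e' => DIFFER
  Position 3: 'e' vs 'e' => same
Positions that differ: 3

3


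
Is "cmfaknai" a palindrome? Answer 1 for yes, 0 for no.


Input: cmfaknai
Reversed: iankafmc
  Compare pos 0 ('c') with pos 7 ('i'): MISMATCH
  Compare pos 1 ('m') with pos 6 ('a'): MISMATCH
  Compare pos 2 ('f') with pos 5 ('n'): MISMATCH
  Compare pos 3 ('a') with pos 4 ('k'): MISMATCH
Result: not a palindrome

0


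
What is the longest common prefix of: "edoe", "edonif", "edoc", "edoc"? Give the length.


Words: edoe, edonif, edoc, edoc
  Position 0: all 'e' => match
  Position 1: all 'd' => match
  Position 2: all 'o' => match
  Position 3: ('e', 'n', 'c', 'c') => mismatch, stop
LCP = "edo" (length 3)

3


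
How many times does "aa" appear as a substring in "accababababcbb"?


Searching for "aa" in "accababababcbb"
Scanning each position:
  Position 0: "ac" => no
  Position 1: "cc" => no
  Position 2: "ca" => no
  Position 3: "ab" => no
  Position 4: "ba" => no
  Position 5: "ab" => no
  Position 6: "ba" => no
  Position 7: "ab" => no
  Position 8: "ba" => no
  Position 9: "ab" => no
  Position 10: "bc" => no
  Position 11: "cb" => no
  Position 12: "bb" => no
Total occurrences: 0

0


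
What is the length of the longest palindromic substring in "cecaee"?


Input: "cecaee"
Checking substrings for palindromes:
  [0:3] "cec" (len 3) => palindrome
  [4:6] "ee" (len 2) => palindrome
Longest palindromic substring: "cec" with length 3

3


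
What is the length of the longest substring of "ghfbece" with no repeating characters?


Input: "ghfbece"
Sliding window (track last position of each char):
  Position 0 ('g'): window [0,0] length 1 -- new best
  Position 1 ('h'): window [0,1] length 2 -- new best
  Position 2 ('f'): window [0,2] length 3 -- new best
  Position 3 ('b'): window [0,3] length 4 -- new best
  Position 4 ('e'): window [0,4] length 5 -- new best
  Position 5 ('c'): window [0,5] length 6 -- new best
  Position 6 ('e'): repeat (last at 4), move window start to 5
  Position 6 ('e'): window [5,6] length 2
Longest substring with no repeats: "ghfbec" with length 6

6


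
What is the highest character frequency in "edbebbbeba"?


Input: edbebbbeba
Character counts:
  'a': 1
  'b': 5
  'd': 1
  'e': 3
Maximum frequency: 5

5


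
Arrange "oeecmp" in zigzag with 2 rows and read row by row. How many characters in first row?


Zigzag "oeecmp" into 2 rows:
Placing characters:
  'o' => row 0
  'e' => row 1
  'e' => row 0
  'c' => row 1
  'm' => row 0
  'p' => row 1
Rows:
  Row 0: "oem"
  Row 1: "ecp"
First row length: 3

3


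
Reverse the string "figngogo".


Input: figngogo
Reading characters right to left:
  Position 7: 'o'
  Position 6: 'g'
  Position 5: 'o'
  Position 4: 'g'
  Position 3: 'n'
  Position 2: 'g'
  Position 1: 'i'
  Position 0: 'f'
Reversed: ogogngif

ogogngif


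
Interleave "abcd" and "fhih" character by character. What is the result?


Interleaving "abcd" and "fhih":
  Position 0: 'a' from first, 'f' from second => "af"
  Position 1: 'b' from first, 'h' from second => "bh"
  Position 2: 'c' from first, 'i' from second => "ci"
  Position 3: 'd' from first, 'h' from second => "dh"
Result: afbhcidh

afbhcidh


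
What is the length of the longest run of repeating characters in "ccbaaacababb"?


Input: "ccbaaacababb"
Scanning for longest run:
  Position 1 ('c'): continues run of 'c', length=2
  Position 2 ('b'): new char, reset run to 1
  Position 3 ('a'): new char, reset run to 1
  Position 4 ('a'): continues run of 'a', length=2
  Position 5 ('a'): continues run of 'a', length=3
  Position 6 ('c'): new char, reset run to 1
  Position 7 ('a'): new char, reset run to 1
  Position 8 ('b'): new char, reset run to 1
  Position 9 ('a'): new char, reset run to 1
  Position 10 ('b'): new char, reset run to 1
  Position 11 ('b'): continues run of 'b', length=2
Longest run: 'a' with length 3

3


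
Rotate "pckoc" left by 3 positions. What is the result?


Input: "pckoc", rotate left by 3
First 3 characters: "pck"
Remaining characters: "oc"
Concatenate remaining + first: "oc" + "pck" = "ocpck"

ocpck


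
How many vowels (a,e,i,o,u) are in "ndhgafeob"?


Input: ndhgafeob
Checking each character:
  'n' at position 0: consonant
  'd' at position 1: consonant
  'h' at position 2: consonant
  'g' at position 3: consonant
  'a' at position 4: vowel (running total: 1)
  'f' at position 5: consonant
  'e' at position 6: vowel (running total: 2)
  'o' at position 7: vowel (running total: 3)
  'b' at position 8: consonant
Total vowels: 3

3


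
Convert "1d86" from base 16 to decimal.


Input: "1d86" in base 16
Positional expansion:
  Digit '1' (value 1) x 16^3 = 4096
  Digit 'd' (value 13) x 16^2 = 3328
  Digit '8' (value 8) x 16^1 = 128
  Digit '6' (value 6) x 16^0 = 6
Sum = 7558

7558


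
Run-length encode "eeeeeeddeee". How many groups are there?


Input: eeeeeeddeee
Scanning for consecutive runs:
  Group 1: 'e' x 6 (positions 0-5)
  Group 2: 'd' x 2 (positions 6-7)
  Group 3: 'e' x 3 (positions 8-10)
Total groups: 3

3


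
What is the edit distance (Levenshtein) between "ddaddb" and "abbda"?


Computing edit distance: "ddaddb" -> "abbda"
DP table:
           a    b    b    d    a
      0    1    2    3    4    5
  d   1    1    2    3    3    4
  d   2    2    2    3    3    4
  a   3    2    3    3    4    3
  d   4    3    3    4    3    4
  d   5    4    4    4    4    4
  b   6    5    4    4    5    5
Edit distance = dp[6][5] = 5

5


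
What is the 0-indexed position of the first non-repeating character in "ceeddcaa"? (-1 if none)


Input: ceeddcaa
Character frequencies:
  'a': 2
  'c': 2
  'd': 2
  'e': 2
Scanning left to right for freq == 1:
  Position 0 ('c'): freq=2, skip
  Position 1 ('e'): freq=2, skip
  Position 2 ('e'): freq=2, skip
  Position 3 ('d'): freq=2, skip
  Position 4 ('d'): freq=2, skip
  Position 5 ('c'): freq=2, skip
  Position 6 ('a'): freq=2, skip
  Position 7 ('a'): freq=2, skip
  No unique character found => answer = -1

-1


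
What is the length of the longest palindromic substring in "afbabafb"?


Input: "afbabafb"
Checking substrings for palindromes:
  [2:5] "bab" (len 3) => palindrome
  [3:6] "aba" (len 3) => palindrome
Longest palindromic substring: "bab" with length 3

3


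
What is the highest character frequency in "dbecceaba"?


Input: dbecceaba
Character counts:
  'a': 2
  'b': 2
  'c': 2
  'd': 1
  'e': 2
Maximum frequency: 2

2


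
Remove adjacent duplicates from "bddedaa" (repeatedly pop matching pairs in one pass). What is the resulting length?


Input: bddedaa
Stack-based adjacent duplicate removal:
  Read 'b': push. Stack: b
  Read 'd': push. Stack: bd
  Read 'd': matches stack top 'd' => pop. Stack: b
  Read 'e': push. Stack: be
  Read 'd': push. Stack: bed
  Read 'a': push. Stack: beda
  Read 'a': matches stack top 'a' => pop. Stack: bed
Final stack: "bed" (length 3)

3


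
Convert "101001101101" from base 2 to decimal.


Input: "101001101101" in base 2
Positional expansion:
  Digit '1' (value 1) x 2^11 = 2048
  Digit '0' (value 0) x 2^10 = 0
  Digit '1' (value 1) x 2^9 = 512
  Digit '0' (value 0) x 2^8 = 0
  Digit '0' (value 0) x 2^7 = 0
  Digit '1' (value 1) x 2^6 = 64
  Digit '1' (value 1) x 2^5 = 32
  Digit '0' (value 0) x 2^4 = 0
  Digit '1' (value 1) x 2^3 = 8
  Digit '1' (value 1) x 2^2 = 4
  Digit '0' (value 0) x 2^1 = 0
  Digit '1' (value 1) x 2^0 = 1
Sum = 2669

2669
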